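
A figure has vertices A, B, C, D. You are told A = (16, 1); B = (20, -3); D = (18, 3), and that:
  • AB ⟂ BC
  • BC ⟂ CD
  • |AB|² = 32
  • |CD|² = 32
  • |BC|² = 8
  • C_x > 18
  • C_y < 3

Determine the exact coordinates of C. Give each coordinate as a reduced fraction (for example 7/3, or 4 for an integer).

1. C_x = 22  [[AB ⟂ BC ⇒ 4x-4y-92=0] ∩ [|C−(18, 3)|²=32]]
2. C_y = -1  [[AB ⟂ BC ⇒ 4x-4y-92=0] ∩ [|C−(18, 3)|²=32]]
   so C = (22, -1)

C = (22, -1)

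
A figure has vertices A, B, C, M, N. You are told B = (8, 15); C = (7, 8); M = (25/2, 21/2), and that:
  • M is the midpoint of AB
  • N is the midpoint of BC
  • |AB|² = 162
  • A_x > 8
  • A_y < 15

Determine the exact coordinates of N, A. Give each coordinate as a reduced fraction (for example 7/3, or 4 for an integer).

1. A_x = 17  [A = 2·M−B = 2·(25/2, 21/2)−(8, 15)]
2. A_y = 6  [A = 2·M−B = 2·(25/2, 21/2)−(8, 15)]
   so A = (17, 6)
3. N_x = 15/2  [2·N = B+C = (8, 15)+(7, 8)]
4. N_y = 23/2  [2·N = B+C = (8, 15)+(7, 8)]
   so N = (15/2, 23/2)

N = (15/2, 23/2)
A = (17, 6)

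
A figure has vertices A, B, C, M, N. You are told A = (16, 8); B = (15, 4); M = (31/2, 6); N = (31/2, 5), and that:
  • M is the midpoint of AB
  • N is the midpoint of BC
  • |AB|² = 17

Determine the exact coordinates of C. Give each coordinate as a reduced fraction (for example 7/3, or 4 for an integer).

C = (16, 6)

1. C_x = 16  [C = 2·N−B = 2·(31/2, 5)−(15, 4)]
2. C_y = 6  [C = 2·N−B = 2·(31/2, 5)−(15, 4)]
   so C = (16, 6)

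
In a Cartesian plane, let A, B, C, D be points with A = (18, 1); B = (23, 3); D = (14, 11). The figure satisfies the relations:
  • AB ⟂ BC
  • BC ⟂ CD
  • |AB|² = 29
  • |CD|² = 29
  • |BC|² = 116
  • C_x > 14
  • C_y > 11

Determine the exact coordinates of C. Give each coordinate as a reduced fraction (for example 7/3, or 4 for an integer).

1. C_x = 19  [[AB ⟂ BC ⇒ 5x+2y-121=0] ∩ [|C−(14, 11)|²=29]]
2. C_y = 13  [[AB ⟂ BC ⇒ 5x+2y-121=0] ∩ [|C−(14, 11)|²=29]]
   so C = (19, 13)

C = (19, 13)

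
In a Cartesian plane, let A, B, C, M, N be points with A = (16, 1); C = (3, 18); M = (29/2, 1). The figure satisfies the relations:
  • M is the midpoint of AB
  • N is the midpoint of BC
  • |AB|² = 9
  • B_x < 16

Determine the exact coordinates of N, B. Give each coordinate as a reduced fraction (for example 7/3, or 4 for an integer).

N = (8, 19/2)
B = (13, 1)

1. B_x = 13  [B = 2·M−A = 2·(29/2, 1)−(16, 1)]
2. B_y = 1  [B = 2·M−A = 2·(29/2, 1)−(16, 1)]
   so B = (13, 1)
3. N_x = 8  [2·N = B+C = (13, 1)+(3, 18)]
4. N_y = 19/2  [2·N = B+C = (13, 1)+(3, 18)]
   so N = (8, 19/2)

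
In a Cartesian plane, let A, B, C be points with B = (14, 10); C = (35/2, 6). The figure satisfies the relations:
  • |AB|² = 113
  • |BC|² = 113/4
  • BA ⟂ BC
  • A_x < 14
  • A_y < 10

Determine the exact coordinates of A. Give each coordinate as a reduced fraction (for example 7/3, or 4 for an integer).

A = (6, 3)

1. A_x = 6  [[BA ⟂ BC ⇒ 7/2x-4y-9=0] ∩ [|A−(14, 10)|²=113]]
2. A_y = 3  [[BA ⟂ BC ⇒ 7/2x-4y-9=0] ∩ [|A−(14, 10)|²=113]]
   so A = (6, 3)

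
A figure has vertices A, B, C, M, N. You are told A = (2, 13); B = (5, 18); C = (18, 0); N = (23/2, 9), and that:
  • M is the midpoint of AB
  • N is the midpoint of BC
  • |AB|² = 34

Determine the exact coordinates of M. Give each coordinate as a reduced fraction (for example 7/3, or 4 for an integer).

1. M_x = 7/2  [2·M = A+B = (2, 13)+(5, 18)]
2. M_y = 31/2  [2·M = A+B = (2, 13)+(5, 18)]
   so M = (7/2, 31/2)

M = (7/2, 31/2)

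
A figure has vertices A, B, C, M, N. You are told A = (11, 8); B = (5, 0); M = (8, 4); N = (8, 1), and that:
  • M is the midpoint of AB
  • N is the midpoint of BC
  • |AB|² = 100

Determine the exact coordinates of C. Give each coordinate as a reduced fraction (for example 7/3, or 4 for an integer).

C = (11, 2)

1. C_x = 11  [C = 2·N−B = 2·(8, 1)−(5, 0)]
2. C_y = 2  [C = 2·N−B = 2·(8, 1)−(5, 0)]
   so C = (11, 2)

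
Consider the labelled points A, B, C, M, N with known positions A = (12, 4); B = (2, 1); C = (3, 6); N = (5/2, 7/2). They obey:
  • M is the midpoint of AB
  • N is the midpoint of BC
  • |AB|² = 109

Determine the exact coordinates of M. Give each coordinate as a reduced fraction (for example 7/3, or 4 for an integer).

M = (7, 5/2)

1. M_x = 7  [2·M = A+B = (12, 4)+(2, 1)]
2. M_y = 5/2  [2·M = A+B = (12, 4)+(2, 1)]
   so M = (7, 5/2)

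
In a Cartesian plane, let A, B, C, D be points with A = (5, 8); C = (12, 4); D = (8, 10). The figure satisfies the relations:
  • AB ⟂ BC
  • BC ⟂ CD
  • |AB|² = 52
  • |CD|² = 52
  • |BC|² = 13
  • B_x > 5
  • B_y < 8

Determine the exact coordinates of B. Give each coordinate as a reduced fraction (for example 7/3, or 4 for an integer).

1. B_x = 9  [[BC ⟂ CD ⇒ 4x-6y-24=0] ∩ [|B−(5, 8)|²=52]]
2. B_y = 2  [[BC ⟂ CD ⇒ 4x-6y-24=0] ∩ [|B−(5, 8)|²=52]]
   so B = (9, 2)

B = (9, 2)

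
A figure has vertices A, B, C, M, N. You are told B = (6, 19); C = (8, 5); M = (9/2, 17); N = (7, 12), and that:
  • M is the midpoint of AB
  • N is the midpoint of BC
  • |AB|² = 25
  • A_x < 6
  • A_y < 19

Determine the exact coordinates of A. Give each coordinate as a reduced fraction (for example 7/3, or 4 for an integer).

1. A_x = 3  [A = 2·M−B = 2·(9/2, 17)−(6, 19)]
2. A_y = 15  [A = 2·M−B = 2·(9/2, 17)−(6, 19)]
   so A = (3, 15)

A = (3, 15)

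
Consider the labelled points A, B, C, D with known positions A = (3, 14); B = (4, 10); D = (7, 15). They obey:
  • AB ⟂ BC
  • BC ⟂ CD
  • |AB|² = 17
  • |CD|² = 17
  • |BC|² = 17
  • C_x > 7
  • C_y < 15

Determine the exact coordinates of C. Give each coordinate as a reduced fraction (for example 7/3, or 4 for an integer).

C = (8, 11)

1. C_x = 8  [[AB ⟂ BC ⇒ 1x-4y+36=0] ∩ [|C−(7, 15)|²=17]]
2. C_y = 11  [[AB ⟂ BC ⇒ 1x-4y+36=0] ∩ [|C−(7, 15)|²=17]]
   so C = (8, 11)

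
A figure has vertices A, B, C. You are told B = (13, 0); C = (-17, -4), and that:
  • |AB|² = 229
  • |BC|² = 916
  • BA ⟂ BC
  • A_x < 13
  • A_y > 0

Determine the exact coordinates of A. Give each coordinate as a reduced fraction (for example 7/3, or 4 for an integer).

A = (11, 15)

1. A_x = 11  [[BA ⟂ BC ⇒ -30x-4y+390=0] ∩ [|A−(13, 0)|²=229]]
2. A_y = 15  [[BA ⟂ BC ⇒ -30x-4y+390=0] ∩ [|A−(13, 0)|²=229]]
   so A = (11, 15)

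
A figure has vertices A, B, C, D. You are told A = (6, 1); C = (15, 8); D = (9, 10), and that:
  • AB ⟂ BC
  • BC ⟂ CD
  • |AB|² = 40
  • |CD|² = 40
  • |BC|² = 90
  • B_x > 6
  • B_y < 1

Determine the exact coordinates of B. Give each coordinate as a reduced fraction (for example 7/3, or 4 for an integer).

B = (12, -1)

1. B_x = 12  [[BC ⟂ CD ⇒ 6x-2y-74=0] ∩ [|B−(6, 1)|²=40]]
2. B_y = -1  [[BC ⟂ CD ⇒ 6x-2y-74=0] ∩ [|B−(6, 1)|²=40]]
   so B = (12, -1)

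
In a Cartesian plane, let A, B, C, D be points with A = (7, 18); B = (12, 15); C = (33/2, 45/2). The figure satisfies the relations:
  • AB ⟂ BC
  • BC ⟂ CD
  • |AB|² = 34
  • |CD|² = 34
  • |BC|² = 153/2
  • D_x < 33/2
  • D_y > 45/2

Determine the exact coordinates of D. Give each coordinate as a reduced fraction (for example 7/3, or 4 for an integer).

D = (23/2, 51/2)

1. D_x = 23/2  [[BC ⟂ CD ⇒ 9/2x+15/2y-243=0] ∩ [|D−(33/2, 45/2)|²=34]]
2. D_y = 51/2  [[BC ⟂ CD ⇒ 9/2x+15/2y-243=0] ∩ [|D−(33/2, 45/2)|²=34]]
   so D = (23/2, 51/2)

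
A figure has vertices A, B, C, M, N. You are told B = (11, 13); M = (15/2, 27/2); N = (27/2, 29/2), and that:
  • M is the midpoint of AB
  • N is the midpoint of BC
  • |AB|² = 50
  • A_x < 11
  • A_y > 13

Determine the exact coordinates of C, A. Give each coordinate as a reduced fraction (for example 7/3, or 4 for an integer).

1. A_x = 4  [A = 2·M−B = 2·(15/2, 27/2)−(11, 13)]
2. A_y = 14  [A = 2·M−B = 2·(15/2, 27/2)−(11, 13)]
   so A = (4, 14)
3. C_x = 16  [C = 2·N−B = 2·(27/2, 29/2)−(11, 13)]
4. C_y = 16  [C = 2·N−B = 2·(27/2, 29/2)−(11, 13)]
   so C = (16, 16)

C = (16, 16)
A = (4, 14)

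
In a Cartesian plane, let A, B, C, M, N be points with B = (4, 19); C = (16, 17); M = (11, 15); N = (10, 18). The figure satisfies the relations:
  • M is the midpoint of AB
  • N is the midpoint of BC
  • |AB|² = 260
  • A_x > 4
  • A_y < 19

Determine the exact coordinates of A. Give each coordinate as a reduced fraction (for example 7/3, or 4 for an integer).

1. A_x = 18  [A = 2·M−B = 2·(11, 15)−(4, 19)]
2. A_y = 11  [A = 2·M−B = 2·(11, 15)−(4, 19)]
   so A = (18, 11)

A = (18, 11)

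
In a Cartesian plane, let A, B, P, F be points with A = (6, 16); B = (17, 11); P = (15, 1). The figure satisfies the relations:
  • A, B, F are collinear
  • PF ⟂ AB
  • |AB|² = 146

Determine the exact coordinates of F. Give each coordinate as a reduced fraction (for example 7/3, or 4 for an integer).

F = (1395/73, 733/73)

1. F_x = 1395/73  [[A, B, F are collinear ⇒ 5x+11y-206=0] ∩ [PF ⟂ AB ⇒ 11x-5y-160=0]]
2. F_y = 733/73  [[A, B, F are collinear ⇒ 5x+11y-206=0] ∩ [PF ⟂ AB ⇒ 11x-5y-160=0]]
   so F = (1395/73, 733/73)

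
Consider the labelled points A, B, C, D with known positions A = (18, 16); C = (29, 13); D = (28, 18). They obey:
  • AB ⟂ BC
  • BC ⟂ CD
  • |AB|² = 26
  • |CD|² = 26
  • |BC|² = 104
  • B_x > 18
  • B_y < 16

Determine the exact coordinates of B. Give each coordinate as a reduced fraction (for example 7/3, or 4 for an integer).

1. B_x = 19  [[BC ⟂ CD ⇒ 1x-5y+36=0] ∩ [|B−(18, 16)|²=26]]
2. B_y = 11  [[BC ⟂ CD ⇒ 1x-5y+36=0] ∩ [|B−(18, 16)|²=26]]
   so B = (19, 11)

B = (19, 11)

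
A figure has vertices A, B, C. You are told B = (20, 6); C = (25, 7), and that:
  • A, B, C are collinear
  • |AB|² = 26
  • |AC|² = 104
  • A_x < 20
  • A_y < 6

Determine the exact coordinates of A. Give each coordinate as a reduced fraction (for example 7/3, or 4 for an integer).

A = (15, 5)

1. A_x = 15  [[A, B, C are collinear ⇒ -1x+5y-10=0] ∩ [|A−(20, 6)|²=26]]
2. A_y = 5  [[A, B, C are collinear ⇒ -1x+5y-10=0] ∩ [|A−(20, 6)|²=26]]
   so A = (15, 5)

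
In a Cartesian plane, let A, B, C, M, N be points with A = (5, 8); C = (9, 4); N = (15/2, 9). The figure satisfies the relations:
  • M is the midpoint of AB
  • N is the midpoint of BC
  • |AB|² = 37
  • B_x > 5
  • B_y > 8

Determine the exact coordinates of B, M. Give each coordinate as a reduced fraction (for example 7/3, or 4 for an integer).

1. B_x = 6  [B = 2·N−C = 2·(15/2, 9)−(9, 4)]
2. B_y = 14  [B = 2·N−C = 2·(15/2, 9)−(9, 4)]
   so B = (6, 14)
3. M_x = 11/2  [2·M = A+B = (5, 8)+(6, 14)]
4. M_y = 11  [2·M = A+B = (5, 8)+(6, 14)]
   so M = (11/2, 11)

B = (6, 14)
M = (11/2, 11)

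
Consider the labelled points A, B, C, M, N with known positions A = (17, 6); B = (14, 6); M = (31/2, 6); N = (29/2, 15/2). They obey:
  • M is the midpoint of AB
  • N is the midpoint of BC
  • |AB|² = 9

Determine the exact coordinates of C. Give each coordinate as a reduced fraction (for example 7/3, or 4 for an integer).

C = (15, 9)

1. C_x = 15  [C = 2·N−B = 2·(29/2, 15/2)−(14, 6)]
2. C_y = 9  [C = 2·N−B = 2·(29/2, 15/2)−(14, 6)]
   so C = (15, 9)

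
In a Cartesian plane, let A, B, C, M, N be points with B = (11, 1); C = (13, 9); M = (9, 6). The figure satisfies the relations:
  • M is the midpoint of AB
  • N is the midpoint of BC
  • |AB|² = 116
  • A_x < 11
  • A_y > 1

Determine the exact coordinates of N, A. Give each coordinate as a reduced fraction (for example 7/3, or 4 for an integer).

N = (12, 5)
A = (7, 11)

1. A_x = 7  [A = 2·M−B = 2·(9, 6)−(11, 1)]
2. A_y = 11  [A = 2·M−B = 2·(9, 6)−(11, 1)]
   so A = (7, 11)
3. N_x = 12  [2·N = B+C = (11, 1)+(13, 9)]
4. N_y = 5  [2·N = B+C = (11, 1)+(13, 9)]
   so N = (12, 5)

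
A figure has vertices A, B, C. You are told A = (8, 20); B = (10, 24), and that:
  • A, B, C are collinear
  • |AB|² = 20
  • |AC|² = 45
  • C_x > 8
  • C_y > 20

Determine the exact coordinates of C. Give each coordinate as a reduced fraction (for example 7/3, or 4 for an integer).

1. C_x = 11  [[A, B, C are collinear ⇒ -4x+2y-8=0] ∩ [|C−(8, 20)|²=45]]
2. C_y = 26  [[A, B, C are collinear ⇒ -4x+2y-8=0] ∩ [|C−(8, 20)|²=45]]
   so C = (11, 26)

C = (11, 26)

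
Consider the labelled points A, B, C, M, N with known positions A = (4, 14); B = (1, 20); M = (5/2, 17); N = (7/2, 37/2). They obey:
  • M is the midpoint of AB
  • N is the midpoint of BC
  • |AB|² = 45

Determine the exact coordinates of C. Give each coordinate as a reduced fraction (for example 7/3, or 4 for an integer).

1. C_x = 6  [C = 2·N−B = 2·(7/2, 37/2)−(1, 20)]
2. C_y = 17  [C = 2·N−B = 2·(7/2, 37/2)−(1, 20)]
   so C = (6, 17)

C = (6, 17)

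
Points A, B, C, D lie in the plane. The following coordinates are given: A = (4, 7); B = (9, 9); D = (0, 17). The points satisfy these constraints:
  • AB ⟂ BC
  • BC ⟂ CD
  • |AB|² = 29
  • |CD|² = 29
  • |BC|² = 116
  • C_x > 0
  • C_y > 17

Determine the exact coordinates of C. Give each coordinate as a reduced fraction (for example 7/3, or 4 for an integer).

1. C_x = 5  [[AB ⟂ BC ⇒ 5x+2y-63=0] ∩ [|C−(0, 17)|²=29]]
2. C_y = 19  [[AB ⟂ BC ⇒ 5x+2y-63=0] ∩ [|C−(0, 17)|²=29]]
   so C = (5, 19)

C = (5, 19)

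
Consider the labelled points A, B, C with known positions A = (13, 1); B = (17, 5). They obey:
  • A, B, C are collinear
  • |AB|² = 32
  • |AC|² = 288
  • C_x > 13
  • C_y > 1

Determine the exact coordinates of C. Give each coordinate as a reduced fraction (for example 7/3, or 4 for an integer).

1. C_x = 25  [[A, B, C are collinear ⇒ -4x+4y+48=0] ∩ [|C−(13, 1)|²=288]]
2. C_y = 13  [[A, B, C are collinear ⇒ -4x+4y+48=0] ∩ [|C−(13, 1)|²=288]]
   so C = (25, 13)

C = (25, 13)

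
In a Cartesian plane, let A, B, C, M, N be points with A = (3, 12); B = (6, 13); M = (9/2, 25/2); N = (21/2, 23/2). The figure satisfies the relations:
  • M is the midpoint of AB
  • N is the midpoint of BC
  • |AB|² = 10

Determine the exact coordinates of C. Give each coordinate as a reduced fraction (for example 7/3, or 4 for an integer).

C = (15, 10)

1. C_x = 15  [C = 2·N−B = 2·(21/2, 23/2)−(6, 13)]
2. C_y = 10  [C = 2·N−B = 2·(21/2, 23/2)−(6, 13)]
   so C = (15, 10)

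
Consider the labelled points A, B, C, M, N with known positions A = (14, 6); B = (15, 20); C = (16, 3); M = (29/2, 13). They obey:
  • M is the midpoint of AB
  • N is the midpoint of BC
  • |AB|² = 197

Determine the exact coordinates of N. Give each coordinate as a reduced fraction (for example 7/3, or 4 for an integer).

1. N_x = 31/2  [2·N = B+C = (15, 20)+(16, 3)]
2. N_y = 23/2  [2·N = B+C = (15, 20)+(16, 3)]
   so N = (31/2, 23/2)

N = (31/2, 23/2)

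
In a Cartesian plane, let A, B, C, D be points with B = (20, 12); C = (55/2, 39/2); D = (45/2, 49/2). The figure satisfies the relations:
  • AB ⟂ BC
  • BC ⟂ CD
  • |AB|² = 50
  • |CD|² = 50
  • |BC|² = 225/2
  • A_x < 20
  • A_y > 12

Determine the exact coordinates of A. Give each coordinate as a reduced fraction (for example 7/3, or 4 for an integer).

1. A_x = 15  [[AB ⟂ BC ⇒ -15/2x-15/2y+240=0] ∩ [|A−(20, 12)|²=50]]
2. A_y = 17  [[AB ⟂ BC ⇒ -15/2x-15/2y+240=0] ∩ [|A−(20, 12)|²=50]]
   so A = (15, 17)

A = (15, 17)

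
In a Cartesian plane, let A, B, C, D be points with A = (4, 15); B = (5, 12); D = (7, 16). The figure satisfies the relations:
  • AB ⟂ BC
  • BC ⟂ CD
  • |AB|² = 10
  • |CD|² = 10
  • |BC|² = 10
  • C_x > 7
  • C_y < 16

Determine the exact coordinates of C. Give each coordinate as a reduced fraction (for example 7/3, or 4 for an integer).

1. C_x = 8  [[AB ⟂ BC ⇒ 1x-3y+31=0] ∩ [|C−(7, 16)|²=10]]
2. C_y = 13  [[AB ⟂ BC ⇒ 1x-3y+31=0] ∩ [|C−(7, 16)|²=10]]
   so C = (8, 13)

C = (8, 13)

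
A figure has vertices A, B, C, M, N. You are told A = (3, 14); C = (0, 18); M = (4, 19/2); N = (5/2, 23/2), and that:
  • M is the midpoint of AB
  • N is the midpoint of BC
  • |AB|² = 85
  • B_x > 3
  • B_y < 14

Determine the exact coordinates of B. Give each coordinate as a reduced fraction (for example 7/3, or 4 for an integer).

B = (5, 5)

1. B_x = 5  [B = 2·M−A = 2·(4, 19/2)−(3, 14)]
2. B_y = 5  [B = 2·M−A = 2·(4, 19/2)−(3, 14)]
   so B = (5, 5)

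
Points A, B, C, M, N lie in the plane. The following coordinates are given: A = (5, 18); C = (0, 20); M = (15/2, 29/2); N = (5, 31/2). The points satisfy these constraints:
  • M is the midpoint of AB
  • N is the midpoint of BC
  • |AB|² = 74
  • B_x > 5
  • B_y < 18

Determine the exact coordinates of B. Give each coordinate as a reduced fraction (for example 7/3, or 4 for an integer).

B = (10, 11)

1. B_x = 10  [B = 2·M−A = 2·(15/2, 29/2)−(5, 18)]
2. B_y = 11  [B = 2·M−A = 2·(15/2, 29/2)−(5, 18)]
   so B = (10, 11)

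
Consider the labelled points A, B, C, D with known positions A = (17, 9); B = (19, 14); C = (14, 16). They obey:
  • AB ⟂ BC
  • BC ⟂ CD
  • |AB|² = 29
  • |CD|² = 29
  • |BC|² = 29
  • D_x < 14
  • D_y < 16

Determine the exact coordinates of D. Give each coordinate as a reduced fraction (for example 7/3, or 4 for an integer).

D = (12, 11)

1. D_x = 12  [[BC ⟂ CD ⇒ -5x+2y+38=0] ∩ [|D−(14, 16)|²=29]]
2. D_y = 11  [[BC ⟂ CD ⇒ -5x+2y+38=0] ∩ [|D−(14, 16)|²=29]]
   so D = (12, 11)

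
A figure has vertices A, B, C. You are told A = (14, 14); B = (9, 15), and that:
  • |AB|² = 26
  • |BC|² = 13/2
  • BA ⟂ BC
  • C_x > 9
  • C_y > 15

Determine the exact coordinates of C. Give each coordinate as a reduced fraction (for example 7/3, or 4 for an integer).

C = (19/2, 35/2)

1. C_x = 19/2  [[BA ⟂ BC ⇒ 5x-1y-30=0] ∩ [|C−(9, 15)|²=13/2]]
2. C_y = 35/2  [[BA ⟂ BC ⇒ 5x-1y-30=0] ∩ [|C−(9, 15)|²=13/2]]
   so C = (19/2, 35/2)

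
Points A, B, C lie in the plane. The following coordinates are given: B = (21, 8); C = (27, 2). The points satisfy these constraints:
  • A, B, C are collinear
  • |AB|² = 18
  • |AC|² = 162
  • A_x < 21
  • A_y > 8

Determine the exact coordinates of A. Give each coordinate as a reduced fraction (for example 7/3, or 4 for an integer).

A = (18, 11)

1. A_x = 18  [[A, B, C are collinear ⇒ 6x+6y-174=0] ∩ [|A−(21, 8)|²=18]]
2. A_y = 11  [[A, B, C are collinear ⇒ 6x+6y-174=0] ∩ [|A−(21, 8)|²=18]]
   so A = (18, 11)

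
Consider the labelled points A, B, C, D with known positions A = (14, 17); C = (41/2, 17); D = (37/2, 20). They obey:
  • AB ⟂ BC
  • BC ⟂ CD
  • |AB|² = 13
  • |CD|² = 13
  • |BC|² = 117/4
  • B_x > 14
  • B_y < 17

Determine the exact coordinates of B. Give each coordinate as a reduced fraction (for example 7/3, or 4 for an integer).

B = (16, 14)

1. B_x = 16  [[BC ⟂ CD ⇒ 2x-3y+10=0] ∩ [|B−(14, 17)|²=13]]
2. B_y = 14  [[BC ⟂ CD ⇒ 2x-3y+10=0] ∩ [|B−(14, 17)|²=13]]
   so B = (16, 14)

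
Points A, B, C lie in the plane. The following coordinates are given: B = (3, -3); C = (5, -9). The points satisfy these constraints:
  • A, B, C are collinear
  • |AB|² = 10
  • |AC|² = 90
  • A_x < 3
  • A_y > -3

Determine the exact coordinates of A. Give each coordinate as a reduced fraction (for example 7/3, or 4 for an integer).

1. A_x = 2  [[A, B, C are collinear ⇒ 6x+2y-12=0] ∩ [|A−(3, -3)|²=10]]
2. A_y = 0  [[A, B, C are collinear ⇒ 6x+2y-12=0] ∩ [|A−(3, -3)|²=10]]
   so A = (2, 0)

A = (2, 0)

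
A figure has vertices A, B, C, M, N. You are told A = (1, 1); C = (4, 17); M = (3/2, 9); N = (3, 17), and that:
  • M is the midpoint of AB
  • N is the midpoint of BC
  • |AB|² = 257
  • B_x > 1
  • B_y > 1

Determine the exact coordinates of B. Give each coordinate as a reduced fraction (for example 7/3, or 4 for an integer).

1. B_x = 2  [B = 2·M−A = 2·(3/2, 9)−(1, 1)]
2. B_y = 17  [B = 2·M−A = 2·(3/2, 9)−(1, 1)]
   so B = (2, 17)

B = (2, 17)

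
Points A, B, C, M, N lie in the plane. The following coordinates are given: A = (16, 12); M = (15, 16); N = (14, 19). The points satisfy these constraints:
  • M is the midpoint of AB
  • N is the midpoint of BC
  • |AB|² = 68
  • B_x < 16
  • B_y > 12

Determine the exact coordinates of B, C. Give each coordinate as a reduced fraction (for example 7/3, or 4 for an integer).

1. B_x = 14  [B = 2·M−A = 2·(15, 16)−(16, 12)]
2. B_y = 20  [B = 2·M−A = 2·(15, 16)−(16, 12)]
   so B = (14, 20)
3. C_x = 14  [C = 2·N−B = 2·(14, 19)−(14, 20)]
4. C_y = 18  [C = 2·N−B = 2·(14, 19)−(14, 20)]
   so C = (14, 18)

B = (14, 20)
C = (14, 18)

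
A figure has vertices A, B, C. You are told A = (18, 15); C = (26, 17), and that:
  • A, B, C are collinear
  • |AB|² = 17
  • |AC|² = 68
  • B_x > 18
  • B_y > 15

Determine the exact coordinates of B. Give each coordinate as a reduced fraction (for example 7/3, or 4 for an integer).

1. B_x = 22  [[A, B, C are collinear ⇒ 2x-8y+84=0] ∩ [|B−(18, 15)|²=17]]
2. B_y = 16  [[A, B, C are collinear ⇒ 2x-8y+84=0] ∩ [|B−(18, 15)|²=17]]
   so B = (22, 16)

B = (22, 16)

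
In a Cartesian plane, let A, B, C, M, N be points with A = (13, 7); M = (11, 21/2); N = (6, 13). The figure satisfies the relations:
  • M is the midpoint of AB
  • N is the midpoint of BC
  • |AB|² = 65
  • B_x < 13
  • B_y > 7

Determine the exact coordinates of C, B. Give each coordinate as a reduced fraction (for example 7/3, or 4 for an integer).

C = (3, 12)
B = (9, 14)

1. B_x = 9  [B = 2·M−A = 2·(11, 21/2)−(13, 7)]
2. B_y = 14  [B = 2·M−A = 2·(11, 21/2)−(13, 7)]
   so B = (9, 14)
3. C_x = 3  [C = 2·N−B = 2·(6, 13)−(9, 14)]
4. C_y = 12  [C = 2·N−B = 2·(6, 13)−(9, 14)]
   so C = (3, 12)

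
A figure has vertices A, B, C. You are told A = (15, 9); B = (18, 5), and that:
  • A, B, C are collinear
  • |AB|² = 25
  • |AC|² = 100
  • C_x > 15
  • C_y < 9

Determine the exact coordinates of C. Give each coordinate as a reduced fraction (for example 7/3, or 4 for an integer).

1. C_x = 21  [[A, B, C are collinear ⇒ 4x+3y-87=0] ∩ [|C−(15, 9)|²=100]]
2. C_y = 1  [[A, B, C are collinear ⇒ 4x+3y-87=0] ∩ [|C−(15, 9)|²=100]]
   so C = (21, 1)

C = (21, 1)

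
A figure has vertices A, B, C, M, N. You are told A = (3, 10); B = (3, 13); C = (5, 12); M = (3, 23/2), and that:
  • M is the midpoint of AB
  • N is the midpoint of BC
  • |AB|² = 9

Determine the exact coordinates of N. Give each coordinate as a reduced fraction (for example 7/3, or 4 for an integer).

N = (4, 25/2)

1. N_x = 4  [2·N = B+C = (3, 13)+(5, 12)]
2. N_y = 25/2  [2·N = B+C = (3, 13)+(5, 12)]
   so N = (4, 25/2)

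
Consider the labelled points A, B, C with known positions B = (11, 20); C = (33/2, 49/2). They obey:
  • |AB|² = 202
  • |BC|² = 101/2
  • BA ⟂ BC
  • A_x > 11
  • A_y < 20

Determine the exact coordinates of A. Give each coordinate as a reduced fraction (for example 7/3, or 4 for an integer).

A = (20, 9)

1. A_x = 20  [[BA ⟂ BC ⇒ 11/2x+9/2y-301/2=0] ∩ [|A−(11, 20)|²=202]]
2. A_y = 9  [[BA ⟂ BC ⇒ 11/2x+9/2y-301/2=0] ∩ [|A−(11, 20)|²=202]]
   so A = (20, 9)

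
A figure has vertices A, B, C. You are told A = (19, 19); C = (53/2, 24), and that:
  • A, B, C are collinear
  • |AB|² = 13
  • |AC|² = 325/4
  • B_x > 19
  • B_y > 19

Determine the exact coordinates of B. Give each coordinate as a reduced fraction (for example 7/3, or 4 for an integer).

1. B_x = 22  [[A, B, C are collinear ⇒ 5x-15/2y+95/2=0] ∩ [|B−(19, 19)|²=13]]
2. B_y = 21  [[A, B, C are collinear ⇒ 5x-15/2y+95/2=0] ∩ [|B−(19, 19)|²=13]]
   so B = (22, 21)

B = (22, 21)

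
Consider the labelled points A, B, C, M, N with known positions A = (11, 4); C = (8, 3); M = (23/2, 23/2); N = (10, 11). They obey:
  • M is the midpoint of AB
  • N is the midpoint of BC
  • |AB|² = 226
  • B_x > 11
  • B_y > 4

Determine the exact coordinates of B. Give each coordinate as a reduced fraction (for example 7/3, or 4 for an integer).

1. B_x = 12  [B = 2·M−A = 2·(23/2, 23/2)−(11, 4)]
2. B_y = 19  [B = 2·M−A = 2·(23/2, 23/2)−(11, 4)]
   so B = (12, 19)

B = (12, 19)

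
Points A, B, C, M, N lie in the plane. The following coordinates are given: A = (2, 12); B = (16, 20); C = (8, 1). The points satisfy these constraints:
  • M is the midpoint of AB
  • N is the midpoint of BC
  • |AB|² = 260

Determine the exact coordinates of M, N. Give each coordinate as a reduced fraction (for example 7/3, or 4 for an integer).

1. M_x = 9  [2·M = A+B = (2, 12)+(16, 20)]
2. M_y = 16  [2·M = A+B = (2, 12)+(16, 20)]
   so M = (9, 16)
3. N_x = 12  [2·N = B+C = (16, 20)+(8, 1)]
4. N_y = 21/2  [2·N = B+C = (16, 20)+(8, 1)]
   so N = (12, 21/2)

M = (9, 16)
N = (12, 21/2)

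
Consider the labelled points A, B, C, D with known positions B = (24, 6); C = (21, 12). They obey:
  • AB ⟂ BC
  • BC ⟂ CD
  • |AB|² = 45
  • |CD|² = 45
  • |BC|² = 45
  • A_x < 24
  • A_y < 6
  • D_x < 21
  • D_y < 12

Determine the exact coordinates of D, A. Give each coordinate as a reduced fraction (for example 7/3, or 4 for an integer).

D = (15, 9)
A = (18, 3)

1. D_x = 15  [[BC ⟂ CD ⇒ -3x+6y-9=0] ∩ [|D−(21, 12)|²=45]]
2. D_y = 9  [[BC ⟂ CD ⇒ -3x+6y-9=0] ∩ [|D−(21, 12)|²=45]]
   so D = (15, 9)
3. A_x = 18  [[AB ⟂ BC ⇒ 3x-6y-36=0] ∩ [|A−(24, 6)|²=45]]
4. A_y = 3  [[AB ⟂ BC ⇒ 3x-6y-36=0] ∩ [|A−(24, 6)|²=45]]
   so A = (18, 3)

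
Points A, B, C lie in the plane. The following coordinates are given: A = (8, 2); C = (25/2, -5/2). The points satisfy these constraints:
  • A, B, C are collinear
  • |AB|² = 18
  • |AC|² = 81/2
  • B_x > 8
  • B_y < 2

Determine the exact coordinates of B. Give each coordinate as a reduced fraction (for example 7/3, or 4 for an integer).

1. B_x = 11  [[A, B, C are collinear ⇒ -9/2x-9/2y+45=0] ∩ [|B−(8, 2)|²=18]]
2. B_y = -1  [[A, B, C are collinear ⇒ -9/2x-9/2y+45=0] ∩ [|B−(8, 2)|²=18]]
   so B = (11, -1)

B = (11, -1)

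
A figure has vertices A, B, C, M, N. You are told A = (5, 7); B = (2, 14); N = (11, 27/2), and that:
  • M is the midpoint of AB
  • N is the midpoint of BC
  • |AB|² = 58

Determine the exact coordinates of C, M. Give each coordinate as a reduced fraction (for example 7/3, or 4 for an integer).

C = (20, 13)
M = (7/2, 21/2)

1. M_x = 7/2  [2·M = A+B = (5, 7)+(2, 14)]
2. M_y = 21/2  [2·M = A+B = (5, 7)+(2, 14)]
   so M = (7/2, 21/2)
3. C_x = 20  [C = 2·N−B = 2·(11, 27/2)−(2, 14)]
4. C_y = 13  [C = 2·N−B = 2·(11, 27/2)−(2, 14)]
   so C = (20, 13)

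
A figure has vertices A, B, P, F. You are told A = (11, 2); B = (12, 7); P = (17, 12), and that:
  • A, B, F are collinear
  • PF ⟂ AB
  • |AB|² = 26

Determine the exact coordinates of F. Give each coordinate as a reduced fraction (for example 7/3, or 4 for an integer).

1. F_x = 171/13  [[A, B, F are collinear ⇒ -5x+1y+53=0] ∩ [PF ⟂ AB ⇒ 1x+5y-77=0]]
2. F_y = 166/13  [[A, B, F are collinear ⇒ -5x+1y+53=0] ∩ [PF ⟂ AB ⇒ 1x+5y-77=0]]
   so F = (171/13, 166/13)

F = (171/13, 166/13)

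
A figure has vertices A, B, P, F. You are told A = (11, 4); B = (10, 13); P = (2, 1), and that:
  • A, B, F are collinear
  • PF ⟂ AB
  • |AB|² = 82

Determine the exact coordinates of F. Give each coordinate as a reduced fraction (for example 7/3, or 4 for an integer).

1. F_x = 460/41  [[A, B, F are collinear ⇒ -9x-1y+103=0] ∩ [PF ⟂ AB ⇒ -1x+9y-7=0]]
2. F_y = 83/41  [[A, B, F are collinear ⇒ -9x-1y+103=0] ∩ [PF ⟂ AB ⇒ -1x+9y-7=0]]
   so F = (460/41, 83/41)

F = (460/41, 83/41)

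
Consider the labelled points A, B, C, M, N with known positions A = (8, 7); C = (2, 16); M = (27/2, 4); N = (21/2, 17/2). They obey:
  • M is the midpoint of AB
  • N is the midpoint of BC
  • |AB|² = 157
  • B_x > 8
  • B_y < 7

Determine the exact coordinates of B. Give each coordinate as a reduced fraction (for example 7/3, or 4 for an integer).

1. B_x = 19  [B = 2·M−A = 2·(27/2, 4)−(8, 7)]
2. B_y = 1  [B = 2·M−A = 2·(27/2, 4)−(8, 7)]
   so B = (19, 1)

B = (19, 1)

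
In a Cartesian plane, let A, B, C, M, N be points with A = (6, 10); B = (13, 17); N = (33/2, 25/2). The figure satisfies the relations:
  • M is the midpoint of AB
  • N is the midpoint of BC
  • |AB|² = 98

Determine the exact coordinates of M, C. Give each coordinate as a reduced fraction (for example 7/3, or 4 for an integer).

M = (19/2, 27/2)
C = (20, 8)

1. M_x = 19/2  [2·M = A+B = (6, 10)+(13, 17)]
2. M_y = 27/2  [2·M = A+B = (6, 10)+(13, 17)]
   so M = (19/2, 27/2)
3. C_x = 20  [C = 2·N−B = 2·(33/2, 25/2)−(13, 17)]
4. C_y = 8  [C = 2·N−B = 2·(33/2, 25/2)−(13, 17)]
   so C = (20, 8)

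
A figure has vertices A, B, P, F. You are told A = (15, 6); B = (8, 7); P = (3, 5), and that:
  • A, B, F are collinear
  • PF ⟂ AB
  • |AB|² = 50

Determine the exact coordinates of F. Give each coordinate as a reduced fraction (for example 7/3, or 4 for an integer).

F = (169/50, 383/50)

1. F_x = 169/50  [[A, B, F are collinear ⇒ -1x-7y+57=0] ∩ [PF ⟂ AB ⇒ -7x+1y+16=0]]
2. F_y = 383/50  [[A, B, F are collinear ⇒ -1x-7y+57=0] ∩ [PF ⟂ AB ⇒ -7x+1y+16=0]]
   so F = (169/50, 383/50)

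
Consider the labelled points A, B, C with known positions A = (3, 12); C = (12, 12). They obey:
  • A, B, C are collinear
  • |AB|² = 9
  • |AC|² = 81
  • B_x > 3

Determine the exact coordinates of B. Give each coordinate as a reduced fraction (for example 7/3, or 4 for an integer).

1. B_x = 6  [[A, B, C are collinear ⇒ -9y+108=0] ∩ [|B−(3, 12)|²=9]]
2. B_y = 12  [[A, B, C are collinear ⇒ -9y+108=0] ∩ [|B−(3, 12)|²=9]]
   so B = (6, 12)

B = (6, 12)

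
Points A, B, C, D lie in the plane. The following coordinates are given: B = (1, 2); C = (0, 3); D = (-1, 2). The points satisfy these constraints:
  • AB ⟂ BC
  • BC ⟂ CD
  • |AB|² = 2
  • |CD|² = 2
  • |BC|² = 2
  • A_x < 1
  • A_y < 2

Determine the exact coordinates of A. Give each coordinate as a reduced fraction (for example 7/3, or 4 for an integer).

A = (0, 1)

1. A_x = 0  [[AB ⟂ BC ⇒ 1x-1y+1=0] ∩ [|A−(1, 2)|²=2]]
2. A_y = 1  [[AB ⟂ BC ⇒ 1x-1y+1=0] ∩ [|A−(1, 2)|²=2]]
   so A = (0, 1)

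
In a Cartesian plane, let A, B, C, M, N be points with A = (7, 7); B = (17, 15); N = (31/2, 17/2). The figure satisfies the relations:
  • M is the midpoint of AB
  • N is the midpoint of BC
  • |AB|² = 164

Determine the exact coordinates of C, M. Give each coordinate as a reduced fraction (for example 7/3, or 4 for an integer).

C = (14, 2)
M = (12, 11)

1. M_x = 12  [2·M = A+B = (7, 7)+(17, 15)]
2. M_y = 11  [2·M = A+B = (7, 7)+(17, 15)]
   so M = (12, 11)
3. C_x = 14  [C = 2·N−B = 2·(31/2, 17/2)−(17, 15)]
4. C_y = 2  [C = 2·N−B = 2·(31/2, 17/2)−(17, 15)]
   so C = (14, 2)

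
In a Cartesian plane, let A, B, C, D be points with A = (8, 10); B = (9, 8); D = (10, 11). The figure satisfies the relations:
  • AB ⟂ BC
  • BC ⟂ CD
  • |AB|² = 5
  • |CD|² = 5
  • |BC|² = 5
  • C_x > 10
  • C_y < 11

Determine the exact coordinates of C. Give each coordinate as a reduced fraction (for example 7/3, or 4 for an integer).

C = (11, 9)

1. C_x = 11  [[AB ⟂ BC ⇒ 1x-2y+7=0] ∩ [|C−(10, 11)|²=5]]
2. C_y = 9  [[AB ⟂ BC ⇒ 1x-2y+7=0] ∩ [|C−(10, 11)|²=5]]
   so C = (11, 9)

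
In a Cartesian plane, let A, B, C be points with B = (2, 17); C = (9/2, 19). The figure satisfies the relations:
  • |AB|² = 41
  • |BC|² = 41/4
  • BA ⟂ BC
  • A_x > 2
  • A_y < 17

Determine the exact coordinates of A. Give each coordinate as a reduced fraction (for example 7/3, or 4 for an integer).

1. A_x = 6  [[BA ⟂ BC ⇒ 5/2x+2y-39=0] ∩ [|A−(2, 17)|²=41]]
2. A_y = 12  [[BA ⟂ BC ⇒ 5/2x+2y-39=0] ∩ [|A−(2, 17)|²=41]]
   so A = (6, 12)

A = (6, 12)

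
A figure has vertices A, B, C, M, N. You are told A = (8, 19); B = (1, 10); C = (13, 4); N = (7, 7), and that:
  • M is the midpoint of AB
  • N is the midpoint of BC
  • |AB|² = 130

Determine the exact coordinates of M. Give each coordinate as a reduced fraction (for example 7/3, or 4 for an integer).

M = (9/2, 29/2)

1. M_x = 9/2  [2·M = A+B = (8, 19)+(1, 10)]
2. M_y = 29/2  [2·M = A+B = (8, 19)+(1, 10)]
   so M = (9/2, 29/2)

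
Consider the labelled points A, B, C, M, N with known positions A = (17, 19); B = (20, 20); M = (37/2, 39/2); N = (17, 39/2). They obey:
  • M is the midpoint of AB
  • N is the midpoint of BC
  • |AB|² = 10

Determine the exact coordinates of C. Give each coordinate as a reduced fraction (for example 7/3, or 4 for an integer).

C = (14, 19)

1. C_x = 14  [C = 2·N−B = 2·(17, 39/2)−(20, 20)]
2. C_y = 19  [C = 2·N−B = 2·(17, 39/2)−(20, 20)]
   so C = (14, 19)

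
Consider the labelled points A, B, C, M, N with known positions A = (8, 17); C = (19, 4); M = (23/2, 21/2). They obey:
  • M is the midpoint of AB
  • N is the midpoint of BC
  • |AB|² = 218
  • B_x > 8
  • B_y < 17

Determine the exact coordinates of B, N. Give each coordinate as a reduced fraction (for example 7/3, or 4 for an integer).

B = (15, 4)
N = (17, 4)

1. B_x = 15  [B = 2·M−A = 2·(23/2, 21/2)−(8, 17)]
2. B_y = 4  [B = 2·M−A = 2·(23/2, 21/2)−(8, 17)]
   so B = (15, 4)
3. N_x = 17  [2·N = B+C = (15, 4)+(19, 4)]
4. N_y = 4  [2·N = B+C = (15, 4)+(19, 4)]
   so N = (17, 4)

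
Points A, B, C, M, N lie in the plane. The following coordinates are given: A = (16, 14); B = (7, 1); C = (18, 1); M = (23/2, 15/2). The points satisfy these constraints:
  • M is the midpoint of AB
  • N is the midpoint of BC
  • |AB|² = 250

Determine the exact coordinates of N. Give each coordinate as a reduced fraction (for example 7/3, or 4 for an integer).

1. N_x = 25/2  [2·N = B+C = (7, 1)+(18, 1)]
2. N_y = 1  [2·N = B+C = (7, 1)+(18, 1)]
   so N = (25/2, 1)

N = (25/2, 1)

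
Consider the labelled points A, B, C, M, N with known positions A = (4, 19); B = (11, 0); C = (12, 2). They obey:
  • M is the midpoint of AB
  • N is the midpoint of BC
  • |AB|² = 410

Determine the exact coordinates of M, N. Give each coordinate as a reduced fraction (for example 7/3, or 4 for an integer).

M = (15/2, 19/2)
N = (23/2, 1)

1. M_x = 15/2  [2·M = A+B = (4, 19)+(11, 0)]
2. M_y = 19/2  [2·M = A+B = (4, 19)+(11, 0)]
   so M = (15/2, 19/2)
3. N_x = 23/2  [2·N = B+C = (11, 0)+(12, 2)]
4. N_y = 1  [2·N = B+C = (11, 0)+(12, 2)]
   so N = (23/2, 1)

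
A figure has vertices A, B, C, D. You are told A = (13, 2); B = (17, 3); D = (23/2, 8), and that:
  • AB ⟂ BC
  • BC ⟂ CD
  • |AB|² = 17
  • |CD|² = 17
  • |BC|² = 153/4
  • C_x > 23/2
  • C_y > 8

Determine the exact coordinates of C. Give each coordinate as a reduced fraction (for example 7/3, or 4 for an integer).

1. C_x = 31/2  [[AB ⟂ BC ⇒ 4x+1y-71=0] ∩ [|C−(23/2, 8)|²=17]]
2. C_y = 9  [[AB ⟂ BC ⇒ 4x+1y-71=0] ∩ [|C−(23/2, 8)|²=17]]
   so C = (31/2, 9)

C = (31/2, 9)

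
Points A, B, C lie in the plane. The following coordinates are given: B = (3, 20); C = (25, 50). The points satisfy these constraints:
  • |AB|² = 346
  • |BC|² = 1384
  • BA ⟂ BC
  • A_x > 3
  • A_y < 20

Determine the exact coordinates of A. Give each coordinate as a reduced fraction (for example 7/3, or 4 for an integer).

A = (18, 9)

1. A_x = 18  [[BA ⟂ BC ⇒ 22x+30y-666=0] ∩ [|A−(3, 20)|²=346]]
2. A_y = 9  [[BA ⟂ BC ⇒ 22x+30y-666=0] ∩ [|A−(3, 20)|²=346]]
   so A = (18, 9)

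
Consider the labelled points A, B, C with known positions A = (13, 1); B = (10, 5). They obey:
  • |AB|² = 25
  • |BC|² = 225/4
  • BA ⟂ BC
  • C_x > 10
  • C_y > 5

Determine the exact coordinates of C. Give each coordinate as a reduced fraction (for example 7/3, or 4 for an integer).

C = (16, 19/2)

1. C_x = 16  [[BA ⟂ BC ⇒ 3x-4y-10=0] ∩ [|C−(10, 5)|²=225/4]]
2. C_y = 19/2  [[BA ⟂ BC ⇒ 3x-4y-10=0] ∩ [|C−(10, 5)|²=225/4]]
   so C = (16, 19/2)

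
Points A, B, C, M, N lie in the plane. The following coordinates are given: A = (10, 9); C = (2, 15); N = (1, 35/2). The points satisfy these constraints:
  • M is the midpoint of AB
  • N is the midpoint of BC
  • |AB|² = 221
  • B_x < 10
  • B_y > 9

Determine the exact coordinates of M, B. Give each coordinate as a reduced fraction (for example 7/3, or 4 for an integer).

M = (5, 29/2)
B = (0, 20)

1. B_x = 0  [B = 2·N−C = 2·(1, 35/2)−(2, 15)]
2. B_y = 20  [B = 2·N−C = 2·(1, 35/2)−(2, 15)]
   so B = (0, 20)
3. M_x = 5  [2·M = A+B = (10, 9)+(0, 20)]
4. M_y = 29/2  [2·M = A+B = (10, 9)+(0, 20)]
   so M = (5, 29/2)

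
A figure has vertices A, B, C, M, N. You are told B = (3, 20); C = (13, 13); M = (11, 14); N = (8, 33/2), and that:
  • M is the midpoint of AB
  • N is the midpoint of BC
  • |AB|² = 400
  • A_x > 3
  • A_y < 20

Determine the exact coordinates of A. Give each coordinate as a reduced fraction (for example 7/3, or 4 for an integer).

A = (19, 8)

1. A_x = 19  [A = 2·M−B = 2·(11, 14)−(3, 20)]
2. A_y = 8  [A = 2·M−B = 2·(11, 14)−(3, 20)]
   so A = (19, 8)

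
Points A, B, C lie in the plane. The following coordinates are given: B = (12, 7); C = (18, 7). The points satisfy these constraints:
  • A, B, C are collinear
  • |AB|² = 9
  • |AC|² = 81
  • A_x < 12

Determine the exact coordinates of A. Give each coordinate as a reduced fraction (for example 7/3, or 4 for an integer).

1. A_x = 9  [[A, B, C are collinear ⇒ 6y-42=0] ∩ [|A−(12, 7)|²=9]]
2. A_y = 7  [[A, B, C are collinear ⇒ 6y-42=0] ∩ [|A−(12, 7)|²=9]]
   so A = (9, 7)

A = (9, 7)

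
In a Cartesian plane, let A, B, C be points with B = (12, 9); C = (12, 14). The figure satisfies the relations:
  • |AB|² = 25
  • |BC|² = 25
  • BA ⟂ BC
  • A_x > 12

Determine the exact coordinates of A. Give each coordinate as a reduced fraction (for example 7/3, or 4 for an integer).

A = (17, 9)

1. A_x = 17  [[BA ⟂ BC ⇒ 5y-45=0] ∩ [|A−(12, 9)|²=25]]
2. A_y = 9  [[BA ⟂ BC ⇒ 5y-45=0] ∩ [|A−(12, 9)|²=25]]
   so A = (17, 9)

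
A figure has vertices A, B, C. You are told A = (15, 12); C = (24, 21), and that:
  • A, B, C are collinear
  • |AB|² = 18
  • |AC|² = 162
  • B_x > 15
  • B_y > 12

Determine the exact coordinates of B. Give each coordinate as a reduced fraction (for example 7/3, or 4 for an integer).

B = (18, 15)

1. B_x = 18  [[A, B, C are collinear ⇒ 9x-9y-27=0] ∩ [|B−(15, 12)|²=18]]
2. B_y = 15  [[A, B, C are collinear ⇒ 9x-9y-27=0] ∩ [|B−(15, 12)|²=18]]
   so B = (18, 15)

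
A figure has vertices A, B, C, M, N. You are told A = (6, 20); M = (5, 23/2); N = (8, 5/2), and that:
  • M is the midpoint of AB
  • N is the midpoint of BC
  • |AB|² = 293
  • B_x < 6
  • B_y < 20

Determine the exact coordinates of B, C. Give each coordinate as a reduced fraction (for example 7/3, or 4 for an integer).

1. B_x = 4  [B = 2·M−A = 2·(5, 23/2)−(6, 20)]
2. B_y = 3  [B = 2·M−A = 2·(5, 23/2)−(6, 20)]
   so B = (4, 3)
3. C_x = 12  [C = 2·N−B = 2·(8, 5/2)−(4, 3)]
4. C_y = 2  [C = 2·N−B = 2·(8, 5/2)−(4, 3)]
   so C = (12, 2)

B = (4, 3)
C = (12, 2)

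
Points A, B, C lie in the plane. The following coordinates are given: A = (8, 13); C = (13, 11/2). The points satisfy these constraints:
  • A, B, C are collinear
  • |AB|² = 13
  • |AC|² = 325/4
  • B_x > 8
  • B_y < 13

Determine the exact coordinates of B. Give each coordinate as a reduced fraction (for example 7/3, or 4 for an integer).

B = (10, 10)

1. B_x = 10  [[A, B, C are collinear ⇒ -15/2x-5y+125=0] ∩ [|B−(8, 13)|²=13]]
2. B_y = 10  [[A, B, C are collinear ⇒ -15/2x-5y+125=0] ∩ [|B−(8, 13)|²=13]]
   so B = (10, 10)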